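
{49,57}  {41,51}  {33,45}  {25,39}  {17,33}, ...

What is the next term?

First entry goes 49, 41, 33, 25, 17 → 9 (−8 each step).
Second entry: −6 each step, so 57, 51, 45, 39, 33 → 27.
Combining the parts gives {9,27}.

{9,27}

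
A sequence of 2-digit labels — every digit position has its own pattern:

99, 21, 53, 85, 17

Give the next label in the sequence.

First digit: +3 each step, mod 10, so 9, 2, 5, 8, 1 → 4.
Second digit: +2 each step, mod 10; 9, 1, 3, 5, 7 → 9.
Combining the parts gives 49.

49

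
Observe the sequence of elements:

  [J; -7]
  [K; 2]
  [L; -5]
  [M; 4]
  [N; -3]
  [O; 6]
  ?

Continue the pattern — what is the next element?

Letter: letters move forward 1 place in the alphabet; J, K, L, M, N, O → P.
For the second component, alternating steps +9, −7, +9, −7, …: -7, 2, -5, 4, -3, 6 → -1.
Putting it together: [P; -1].

[P; -1]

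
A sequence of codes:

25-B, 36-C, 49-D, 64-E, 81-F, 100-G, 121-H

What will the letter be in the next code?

I

First component: perfect squares: 5², 6², 7², …; 25, 36, 49, 64, 81, 100, 121 → 144.
Letter: letters move forward 1 place in the alphabet; B, C, D, E, F, G, H → I.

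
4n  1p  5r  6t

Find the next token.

First component: each term is the sum of the two before it, so 4, 1, 5, 6 → 11.
For the letter, letters move forward 2 places in the alphabet: n, p, r, t → v.
Putting it together: 11v.

11v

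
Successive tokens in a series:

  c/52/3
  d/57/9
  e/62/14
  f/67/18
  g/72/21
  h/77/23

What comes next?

Letter — letters move forward 1 place in the alphabet: c, d, e, f, g, h → i.
Second component: 52, 57, 62, 67, 72, 77 → 82 (+5 each step).
For the third component, differences are 6, 5, 4, … (decreasing by 1 each time): 3, 9, 14, 18, 21, 23 → 24.
So the next token is i/82/24.

i/82/24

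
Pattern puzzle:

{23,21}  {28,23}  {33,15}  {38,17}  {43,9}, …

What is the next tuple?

First value: +5 each step, so 23, 28, 33, 38, 43 → 48.
Second value — alternating steps +2, −8, +2, −8, …: 21, 23, 15, 17, 9 → 11.
Combining the parts gives {48,11}.

{48,11}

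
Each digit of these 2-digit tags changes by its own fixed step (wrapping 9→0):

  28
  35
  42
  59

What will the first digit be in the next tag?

6

First digit: +1 each step, mod 10, so 2, 3, 4, 5 → 6.
Second digit goes 8, 5, 2, 9 → 6 (−3 each step, mod 10).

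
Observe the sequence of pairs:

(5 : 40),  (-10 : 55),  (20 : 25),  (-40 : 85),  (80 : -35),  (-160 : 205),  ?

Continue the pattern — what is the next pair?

First component — ×(-2) each step: 5, -10, 20, -40, 80, -160 → 320.
Second component: 40, 55, 25, 85, -35, 205 → -275 (together with the first component always sums to 45).
So the next pair is (320 : -275).

(320 : -275)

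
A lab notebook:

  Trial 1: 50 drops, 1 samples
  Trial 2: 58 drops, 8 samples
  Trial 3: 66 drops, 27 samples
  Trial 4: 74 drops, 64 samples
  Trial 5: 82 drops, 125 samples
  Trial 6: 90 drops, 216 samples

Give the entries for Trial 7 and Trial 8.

98 drops, 343 samples; 106 drops, 512 samples

Drops: 50, 58, 66, 74, 82, 90 → 98 → 106 (+8 each step).
Samples — perfect cubes: 1³, 2³, 3³, …: 1, 8, 27, 64, 125, 216 → 343 → 512.
So the next two lines are 98 drops, 343 samples and 106 drops, 512 samples.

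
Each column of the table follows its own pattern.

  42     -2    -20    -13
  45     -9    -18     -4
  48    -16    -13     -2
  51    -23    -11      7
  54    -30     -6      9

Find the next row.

57  -37  -4  18

First component: 42, 45, 48, 51, 54 → 57 (+3 each step).
Second component: −7 each step, so -2, -9, -16, -23, -30 → -37.
Third component: -20, -18, -13, -11, -6 → -4 (alternating steps +2, +5, +2, +5, …).
Fourth component — alternating steps +9, +2, +9, +2, …: -13, -4, -2, 7, 9 → 18.
So the next row is 57  -37  -4  18.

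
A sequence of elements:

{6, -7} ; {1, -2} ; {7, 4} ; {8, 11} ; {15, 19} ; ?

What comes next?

First entry — each term is the sum of the two before it: 6, 1, 7, 8, 15 → 23.
Second entry goes -7, -2, 4, 11, 19 → 28 (differences are 5, 6, 7, … (increasing by 1 each time)).
Combining the parts gives {23, 28}.

{23, 28}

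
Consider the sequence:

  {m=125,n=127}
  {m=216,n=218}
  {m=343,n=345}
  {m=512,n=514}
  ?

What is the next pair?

{m=729,n=731}

M: 125, 216, 343, 512 → 729 (perfect cubes: 5³, 6³, 7³, …).
For the n, always 2 more than the m: 127, 218, 345, 514 → 731.
Putting it together: {m=729,n=731}.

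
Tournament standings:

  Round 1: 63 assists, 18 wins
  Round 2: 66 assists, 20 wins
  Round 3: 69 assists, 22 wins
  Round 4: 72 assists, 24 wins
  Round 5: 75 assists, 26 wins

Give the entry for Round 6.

Assists: 63, 66, 69, 72, 75 → 78 (+3 each step).
Wins — +2 each step: 18, 20, 22, 24, 26 → 28.
Putting it together: 78 assists, 28 wins.

78 assists, 28 wins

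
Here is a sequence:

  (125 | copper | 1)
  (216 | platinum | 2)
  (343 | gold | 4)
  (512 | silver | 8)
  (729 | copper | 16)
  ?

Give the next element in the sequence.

(1000 | platinum | 32)

First component goes 125, 216, 343, 512, 729 → 1000 (perfect cubes: 5³, 6³, 7³, …).
Metal goes copper, platinum, gold, silver, copper → platinum (repeats copper → platinum → gold → silver).
Third component — ×2 each step: 1, 2, 4, 8, 16 → 32.
Putting it together: (1000 | platinum | 32).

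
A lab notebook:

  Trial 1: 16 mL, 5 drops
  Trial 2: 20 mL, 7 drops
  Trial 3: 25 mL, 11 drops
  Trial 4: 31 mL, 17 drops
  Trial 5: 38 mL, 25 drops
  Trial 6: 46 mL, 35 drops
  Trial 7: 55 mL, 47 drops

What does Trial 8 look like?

65 mL, 61 drops

ML: differences are 4, 5, 6, … (increasing by 1 each time), so 16, 20, 25, 31, 38, 46, 55 → 65.
Drops: differences are 2, 4, 6, … (increasing by 2 each time); 5, 7, 11, 17, 25, 35, 47 → 61.
Combining the parts gives 65 mL, 61 drops.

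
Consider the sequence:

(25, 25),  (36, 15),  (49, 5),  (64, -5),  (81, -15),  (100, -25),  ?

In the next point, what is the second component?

-35

Second component: −10 each step; 25, 15, 5, -5, -15, -25 → -35.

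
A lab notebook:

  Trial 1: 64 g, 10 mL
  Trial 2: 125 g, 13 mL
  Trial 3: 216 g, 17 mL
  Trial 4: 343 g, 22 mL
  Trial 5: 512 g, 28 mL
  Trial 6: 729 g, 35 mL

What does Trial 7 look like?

G goes 64, 125, 216, 343, 512, 729 → 1000 (perfect cubes: 4³, 5³, 6³, …).
ML: differences are 3, 4, 5, … (increasing by 1 each time), so 10, 13, 17, 22, 28, 35 → 43.
So the next record is 1000 g, 43 mL.

1000 g, 43 mL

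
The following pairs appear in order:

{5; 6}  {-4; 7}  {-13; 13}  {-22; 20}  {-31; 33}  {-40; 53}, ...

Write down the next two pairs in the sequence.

First entry: 5, -4, -13, -22, -31, -40 → -49 → -58 (−9 each step).
Second entry: each term is the sum of the two before it, so 6, 7, 13, 20, 33, 53 → 86 → 139.
Putting the parts together: {-49; 86} and then {-58; 139}.

{-49; 86}, {-58; 139}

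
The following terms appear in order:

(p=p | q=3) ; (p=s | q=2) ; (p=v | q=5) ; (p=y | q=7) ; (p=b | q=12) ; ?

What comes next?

(p=e | q=19)

P: letters move forward 3 places in the alphabet, wrapping Z→A; p, s, v, y, b → e.
For the q, each term is the sum of the two before it: 3, 2, 5, 7, 12 → 19.
Combining the parts gives (p=e | q=19).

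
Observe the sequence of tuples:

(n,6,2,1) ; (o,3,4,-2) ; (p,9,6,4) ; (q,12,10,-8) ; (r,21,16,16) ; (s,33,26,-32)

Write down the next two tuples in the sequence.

(t,54,42,64), (u,87,68,-128)

Letter: n, o, p, q, r, s → t → u (letters move forward 1 place in the alphabet).
Second coordinate: each term is the sum of the two before it, so 6, 3, 9, 12, 21, 33 → 54 → 87.
Third coordinate: each term is the sum of the two before it; 2, 4, 6, 10, 16, 26 → 42 → 68.
Fourth coordinate: ×(-2) each step; 1, -2, 4, -8, 16, -32 → 64 → -128.
So the next two tuples are (t,54,42,64) and (u,87,68,-128).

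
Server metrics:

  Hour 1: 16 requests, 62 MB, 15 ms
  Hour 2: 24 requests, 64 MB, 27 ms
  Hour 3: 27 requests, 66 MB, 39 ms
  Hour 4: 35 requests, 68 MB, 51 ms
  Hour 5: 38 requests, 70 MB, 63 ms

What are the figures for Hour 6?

46 requests, 72 MB, 75 ms

Requests: alternating steps +8, +3, +8, +3, …; 16, 24, 27, 35, 38 → 46.
MB: +2 each step; 62, 64, 66, 68, 70 → 72.
Ms: +12 each step, so 15, 27, 39, 51, 63 → 75.
So the next row is 46 requests, 72 MB, 75 ms.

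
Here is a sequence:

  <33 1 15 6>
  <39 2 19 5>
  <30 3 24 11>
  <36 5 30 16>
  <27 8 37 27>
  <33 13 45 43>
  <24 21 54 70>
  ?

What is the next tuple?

<30 34 64 113>

First value: alternating steps +6, −9, +6, −9, …, so 33, 39, 30, 36, 27, 33, 24 → 30.
Second value: each term is the sum of the two before it, so 1, 2, 3, 5, 8, 13, 21 → 34.
Third value — differences are 4, 5, 6, … (increasing by 1 each time): 15, 19, 24, 30, 37, 45, 54 → 64.
For the fourth value, each term is the sum of the two before it: 6, 5, 11, 16, 27, 43, 70 → 113.
Combining the parts gives <30 34 64 113>.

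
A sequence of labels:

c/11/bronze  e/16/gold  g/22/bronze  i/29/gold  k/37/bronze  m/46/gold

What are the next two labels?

Letter: letters move forward 2 places in the alphabet, so c, e, g, i, k, m → o → q.
Second component — differences are 5, 6, 7, … (increasing by 1 each time): 11, 16, 22, 29, 37, 46 → 56 → 67.
Rank — alternates bronze ↔ gold: bronze, gold, bronze, gold, bronze, gold → bronze → gold.
So the next two labels are o/56/bronze and q/67/gold.

o/56/bronze, q/67/gold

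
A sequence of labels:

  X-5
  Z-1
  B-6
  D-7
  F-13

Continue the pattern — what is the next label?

Letter: letters move forward 2 places in the alphabet, wrapping Z→A; X, Z, B, D, F → H.
For the second component, each term is the sum of the two before it: 5, 1, 6, 7, 13 → 20.
So the next label is H-20.

H-20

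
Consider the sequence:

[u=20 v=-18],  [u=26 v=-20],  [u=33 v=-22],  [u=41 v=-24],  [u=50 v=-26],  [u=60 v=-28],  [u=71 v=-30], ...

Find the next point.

[u=83 v=-32]

U: differences are 6, 7, 8, … (increasing by 1 each time); 20, 26, 33, 41, 50, 60, 71 → 83.
V — −2 each step: -18, -20, -22, -24, -26, -28, -30 → -32.
Putting it together: [u=83 v=-32].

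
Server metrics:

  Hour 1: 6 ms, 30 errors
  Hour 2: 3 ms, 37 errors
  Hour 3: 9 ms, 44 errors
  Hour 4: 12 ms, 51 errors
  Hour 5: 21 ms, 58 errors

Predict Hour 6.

For the ms, each term is the sum of the two before it: 6, 3, 9, 12, 21 → 33.
For the errors, +7 each step: 30, 37, 44, 51, 58 → 65.
So the next line is 33 ms, 65 errors.

33 ms, 65 errors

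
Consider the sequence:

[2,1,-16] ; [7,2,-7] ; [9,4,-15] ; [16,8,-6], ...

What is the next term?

[25,16,-14]

First part: each term is the sum of the two before it; 2, 7, 9, 16 → 25.
For the second part, ×2 each step: 1, 2, 4, 8 → 16.
Third part goes -16, -7, -15, -6 → -14 (alternating steps +9, −8, +9, −8, …).
Putting it together: [25,16,-14].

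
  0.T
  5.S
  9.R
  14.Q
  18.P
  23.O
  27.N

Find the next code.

First component — alternating steps +5, +4, +5, +4, …: 0, 5, 9, 14, 18, 23, 27 → 32.
Letter goes T, S, R, Q, P, O, N → M (letters move back 1 place in the alphabet).
Putting it together: 32.M.

32.M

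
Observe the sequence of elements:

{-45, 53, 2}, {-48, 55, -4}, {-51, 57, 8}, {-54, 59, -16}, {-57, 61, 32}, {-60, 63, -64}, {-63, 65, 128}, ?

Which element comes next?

First coordinate: −3 each step, so -45, -48, -51, -54, -57, -60, -63 → -66.
Second coordinate: +2 each step; 53, 55, 57, 59, 61, 63, 65 → 67.
Third coordinate: ×(-2) each step; 2, -4, 8, -16, 32, -64, 128 → -256.
Putting it together: {-66, 67, -256}.

{-66, 67, -256}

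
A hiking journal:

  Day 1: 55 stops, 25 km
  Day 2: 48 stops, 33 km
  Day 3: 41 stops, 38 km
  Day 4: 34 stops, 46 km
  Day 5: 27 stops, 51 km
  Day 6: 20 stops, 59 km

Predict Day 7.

13 stops, 64 km

Stops: −7 each step; 55, 48, 41, 34, 27, 20 → 13.
Km goes 25, 33, 38, 46, 51, 59 → 64 (alternating steps +8, +5, +8, +5, …).
Putting it together: 13 stops, 64 km.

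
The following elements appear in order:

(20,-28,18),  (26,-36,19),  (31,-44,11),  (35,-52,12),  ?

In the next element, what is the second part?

First part: 20, 26, 31, 35 → 38 (differences are 6, 5, 4, … (decreasing by 1 each time)).
Second part: −8 each step; -28, -36, -44, -52 → -60.
Third part goes 18, 19, 11, 12 → 4 (alternating steps +1, −8, +1, −8, …).

-60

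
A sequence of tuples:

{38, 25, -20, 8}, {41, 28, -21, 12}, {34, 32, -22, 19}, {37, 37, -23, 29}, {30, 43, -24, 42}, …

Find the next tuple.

{33, 50, -25, 58}

First value: 38, 41, 34, 37, 30 → 33 (alternating steps +3, −7, +3, −7, …).
For the second value, differences are 3, 4, 5, … (increasing by 1 each time): 25, 28, 32, 37, 43 → 50.
Third value: −1 each step; -20, -21, -22, -23, -24 → -25.
Fourth value: differences are 4, 7, 10, … (increasing by 3 each time), so 8, 12, 19, 29, 42 → 58.
Putting it together: {33, 50, -25, 58}.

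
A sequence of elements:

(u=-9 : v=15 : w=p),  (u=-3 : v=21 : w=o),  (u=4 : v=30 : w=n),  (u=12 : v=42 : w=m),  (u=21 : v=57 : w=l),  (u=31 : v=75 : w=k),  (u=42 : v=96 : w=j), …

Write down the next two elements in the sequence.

U — differences are 6, 7, 8, … (increasing by 1 each time): -9, -3, 4, 12, 21, 31, 42 → 54 → 67.
For the v, differences are 6, 9, 12, … (increasing by 3 each time): 15, 21, 30, 42, 57, 75, 96 → 120 → 147.
W — letters move back 1 place in the alphabet: p, o, n, m, l, k, j → i → h.
So the next two elements are (u=54 : v=120 : w=i) and (u=67 : v=147 : w=h).

(u=54 : v=120 : w=i), (u=67 : v=147 : w=h)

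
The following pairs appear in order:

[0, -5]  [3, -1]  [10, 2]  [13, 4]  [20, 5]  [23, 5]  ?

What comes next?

[30, 4]

First component — alternating steps +3, +7, +3, +7, …: 0, 3, 10, 13, 20, 23 → 30.
Second component: differences are 4, 3, 2, … (decreasing by 1 each time), so -5, -1, 2, 4, 5, 5 → 4.
Putting it together: [30, 4].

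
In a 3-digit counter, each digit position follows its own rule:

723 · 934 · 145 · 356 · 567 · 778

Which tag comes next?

For the first digit, +2 each step, mod 10: 7, 9, 1, 3, 5, 7 → 9.
Second digit: +1 each step, mod 10; 2, 3, 4, 5, 6, 7 → 8.
For the third digit, +1 each step, mod 10: 3, 4, 5, 6, 7, 8 → 9.
So the next tag is 989.

989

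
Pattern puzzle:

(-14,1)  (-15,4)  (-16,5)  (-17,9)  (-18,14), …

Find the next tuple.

For the first slot, −1 each step: -14, -15, -16, -17, -18 → -19.
Second slot: each term is the sum of the two before it; 1, 4, 5, 9, 14 → 23.
Putting it together: (-19,23).

(-19,23)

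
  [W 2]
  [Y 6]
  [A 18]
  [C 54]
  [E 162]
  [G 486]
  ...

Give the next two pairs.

[I 1458], [K 4374]

Letter goes W, Y, A, C, E, G → I → K (letters move forward 2 places in the alphabet, wrapping Z→A).
Second value: ×3 each step, so 2, 6, 18, 54, 162, 486 → 1458 → 4374.
Putting the parts together: [I 1458] and then [K 4374].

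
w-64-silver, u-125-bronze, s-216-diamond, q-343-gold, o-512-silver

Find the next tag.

m-729-bronze

Letter: letters move back 2 places in the alphabet; w, u, s, q, o → m.
Second component: perfect cubes: 4³, 5³, 6³, …, so 64, 125, 216, 343, 512 → 729.
Rank: repeats silver → bronze → diamond → gold, so silver, bronze, diamond, gold, silver → bronze.
Putting it together: m-729-bronze.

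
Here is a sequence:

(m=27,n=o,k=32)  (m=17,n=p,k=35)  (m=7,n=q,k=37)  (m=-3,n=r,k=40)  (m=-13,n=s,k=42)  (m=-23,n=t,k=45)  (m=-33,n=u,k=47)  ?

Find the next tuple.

(m=-43,n=v,k=50)

M: 27, 17, 7, -3, -13, -23, -33 → -43 (−10 each step).
N: letters move forward 1 place in the alphabet; o, p, q, r, s, t, u → v.
K — alternating steps +3, +2, +3, +2, …: 32, 35, 37, 40, 42, 45, 47 → 50.
Combining the parts gives (m=-43,n=v,k=50).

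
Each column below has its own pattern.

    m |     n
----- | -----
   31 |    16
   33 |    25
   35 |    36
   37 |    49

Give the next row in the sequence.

For the column m, +2 each step: 31, 33, 35, 37 → 39.
For the column n, perfect squares: 4², 5², 6², …: 16, 25, 36, 49 → 64.
Combining the parts gives 39  64.

39  64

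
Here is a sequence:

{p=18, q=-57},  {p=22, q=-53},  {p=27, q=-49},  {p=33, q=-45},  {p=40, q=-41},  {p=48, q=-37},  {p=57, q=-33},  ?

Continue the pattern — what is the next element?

{p=67, q=-29}

P: differences are 4, 5, 6, … (increasing by 1 each time), so 18, 22, 27, 33, 40, 48, 57 → 67.
Q — +4 each step: -57, -53, -49, -45, -41, -37, -33 → -29.
Combining the parts gives {p=67, q=-29}.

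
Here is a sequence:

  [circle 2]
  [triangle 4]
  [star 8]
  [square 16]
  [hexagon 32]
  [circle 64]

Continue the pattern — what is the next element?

[triangle 128]

Shape: repeats circle → triangle → star → square → hexagon, so circle, triangle, star, square, hexagon, circle → triangle.
Second slot: ×2 each step, so 2, 4, 8, 16, 32, 64 → 128.
Putting it together: [triangle 128].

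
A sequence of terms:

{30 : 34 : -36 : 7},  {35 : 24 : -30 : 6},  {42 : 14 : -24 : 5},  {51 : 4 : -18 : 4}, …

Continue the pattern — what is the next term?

First entry goes 30, 35, 42, 51 → 62 (differences are 5, 7, 9, … (increasing by 2 each time)).
Second entry: 34, 24, 14, 4 → -6 (−10 each step).
Third entry: -36, -30, -24, -18 → -12 (+6 each step).
Fourth entry: 7, 6, 5, 4 → 3 (−1 each step).
Putting it together: {62 : -6 : -12 : 3}.

{62 : -6 : -12 : 3}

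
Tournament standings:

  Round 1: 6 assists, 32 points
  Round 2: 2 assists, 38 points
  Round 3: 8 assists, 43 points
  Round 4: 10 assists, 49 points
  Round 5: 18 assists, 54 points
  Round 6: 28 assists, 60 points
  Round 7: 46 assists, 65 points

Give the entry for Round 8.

74 assists, 71 points

For the assists, each term is the sum of the two before it: 6, 2, 8, 10, 18, 28, 46 → 74.
Points: 32, 38, 43, 49, 54, 60, 65 → 71 (alternating steps +6, +5, +6, +5, …).
So the next row is 74 assists, 71 points.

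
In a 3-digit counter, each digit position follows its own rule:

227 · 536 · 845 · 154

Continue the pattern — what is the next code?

463

For the first digit, +3 each step, mod 10: 2, 5, 8, 1 → 4.
Second digit goes 2, 3, 4, 5 → 6 (+1 each step, mod 10).
Third digit — −1 each step, mod 10: 7, 6, 5, 4 → 3.
Combining the parts gives 463.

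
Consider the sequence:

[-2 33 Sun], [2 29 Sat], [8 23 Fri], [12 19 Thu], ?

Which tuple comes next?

[18 13 Wed]

For the first slot, alternating steps +4, +6, +4, +6, …: -2, 2, 8, 12 → 18.
Second slot: together with the first slot always sums to 31, so 33, 29, 23, 19 → 13.
For the day, runs backward through the weekdays Mon→Sun: Sun, Sat, Fri, Thu → Wed.
Putting it together: [18 13 Wed].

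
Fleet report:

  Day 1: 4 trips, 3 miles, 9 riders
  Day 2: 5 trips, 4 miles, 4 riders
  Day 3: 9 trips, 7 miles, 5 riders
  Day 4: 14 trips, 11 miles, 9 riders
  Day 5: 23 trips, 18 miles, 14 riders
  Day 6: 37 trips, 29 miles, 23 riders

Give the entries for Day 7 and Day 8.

60 trips, 47 miles, 37 riders; 97 trips, 76 miles, 60 riders

Trips: each term is the sum of the two before it; 4, 5, 9, 14, 23, 37 → 60 → 97.
Miles — each term is the sum of the two before it: 3, 4, 7, 11, 18, 29 → 47 → 76.
Riders — always the previous value of the trips: 9, 4, 5, 9, 14, 23 → 37 → 60.
So the next two records are 60 trips, 47 miles, 37 riders and 97 trips, 76 miles, 60 riders.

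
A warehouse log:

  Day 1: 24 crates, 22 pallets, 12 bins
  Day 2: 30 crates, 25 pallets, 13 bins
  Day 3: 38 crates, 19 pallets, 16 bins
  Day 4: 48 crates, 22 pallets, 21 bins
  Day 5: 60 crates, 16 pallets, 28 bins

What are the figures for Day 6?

Crates goes 24, 30, 38, 48, 60 → 74 (differences are 6, 8, 10, … (increasing by 2 each time)).
Pallets goes 22, 25, 19, 22, 16 → 19 (alternating steps +3, −6, +3, −6, …).
Bins: differences are 1, 3, 5, … (increasing by 2 each time), so 12, 13, 16, 21, 28 → 37.
Combining the parts gives 74 crates, 19 pallets, 37 bins.

74 crates, 19 pallets, 37 bins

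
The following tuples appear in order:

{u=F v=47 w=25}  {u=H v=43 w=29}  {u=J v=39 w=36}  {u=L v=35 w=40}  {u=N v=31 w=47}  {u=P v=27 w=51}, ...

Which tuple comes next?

{u=R v=23 w=58}

U goes F, H, J, L, N, P → R (letters move forward 2 places in the alphabet).
V — −4 each step: 47, 43, 39, 35, 31, 27 → 23.
W: 25, 29, 36, 40, 47, 51 → 58 (alternating steps +4, +7, +4, +7, …).
Combining the parts gives {u=R v=23 w=58}.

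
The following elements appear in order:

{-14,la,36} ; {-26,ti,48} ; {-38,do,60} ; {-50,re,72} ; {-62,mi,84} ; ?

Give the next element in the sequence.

{-74,fa,96}

First value goes -14, -26, -38, -50, -62 → -74 (−12 each step).
Note goes la, ti, do, re, mi → fa (runs through the solfège scale do→ti).
Third value — +12 each step: 36, 48, 60, 72, 84 → 96.
So the next element is {-74,fa,96}.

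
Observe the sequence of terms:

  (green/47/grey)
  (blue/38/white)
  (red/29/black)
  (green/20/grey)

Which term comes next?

(blue/11/white)

Colour — repeats green → blue → red: green, blue, red, green → blue.
Second component: −9 each step, so 47, 38, 29, 20 → 11.
Shade: grey, white, black, grey → white (repeats grey → white → black).
So the next term is (blue/11/white).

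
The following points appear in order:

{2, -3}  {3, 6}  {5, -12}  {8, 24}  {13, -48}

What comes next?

{21, 96}

First coordinate — each term is the sum of the two before it: 2, 3, 5, 8, 13 → 21.
For the second coordinate, ×(-2) each step: -3, 6, -12, 24, -48 → 96.
Combining the parts gives {21, 96}.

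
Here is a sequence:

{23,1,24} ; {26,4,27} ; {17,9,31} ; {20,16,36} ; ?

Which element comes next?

{11,25,42}

For the first coordinate, alternating steps +3, −9, +3, −9, …: 23, 26, 17, 20 → 11.
Second coordinate goes 1, 4, 9, 16 → 25 (perfect squares: 1², 2², 3², …).
Third coordinate: 24, 27, 31, 36 → 42 (differences are 3, 4, 5, … (increasing by 1 each time)).
So the next element is {11,25,42}.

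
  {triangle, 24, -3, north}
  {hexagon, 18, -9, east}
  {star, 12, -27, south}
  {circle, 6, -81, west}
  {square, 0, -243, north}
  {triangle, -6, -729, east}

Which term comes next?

{hexagon, -12, -2187, south}

Shape: repeats triangle → hexagon → star → circle → square; triangle, hexagon, star, circle, square, triangle → hexagon.
Second coordinate: −6 each step; 24, 18, 12, 6, 0, -6 → -12.
Third coordinate goes -3, -9, -27, -81, -243, -729 → -2187 (×3 each step).
Direction: repeats north → east → south → west; north, east, south, west, north, east → south.
Combining the parts gives {hexagon, -12, -2187, south}.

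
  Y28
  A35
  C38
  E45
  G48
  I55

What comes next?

Letter: letters move forward 2 places in the alphabet, wrapping Z→A, so Y, A, C, E, G, I → K.
Second component: alternating steps +7, +3, +7, +3, …, so 28, 35, 38, 45, 48, 55 → 58.
Putting it together: K58.

K58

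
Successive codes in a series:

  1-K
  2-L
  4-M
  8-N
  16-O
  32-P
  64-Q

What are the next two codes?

First component: ×2 each step; 1, 2, 4, 8, 16, 32, 64 → 128 → 256.
Letter: letters move forward 1 place in the alphabet, so K, L, M, N, O, P, Q → R → S.
So the next two codes are 128-R and 256-S.

128-R, 256-S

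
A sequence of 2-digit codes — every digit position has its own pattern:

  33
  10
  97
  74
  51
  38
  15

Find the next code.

First digit goes 3, 1, 9, 7, 5, 3, 1 → 9 (−2 each step, mod 10).
Second digit — −3 each step, mod 10: 3, 0, 7, 4, 1, 8, 5 → 2.
Combining the parts gives 92.

92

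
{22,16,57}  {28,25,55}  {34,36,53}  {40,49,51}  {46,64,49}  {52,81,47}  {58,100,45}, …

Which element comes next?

{64,121,43}

First part — +6 each step: 22, 28, 34, 40, 46, 52, 58 → 64.
Second part goes 16, 25, 36, 49, 64, 81, 100 → 121 (perfect squares: 4², 5², 6², …).
Third part: −2 each step, so 57, 55, 53, 51, 49, 47, 45 → 43.
So the next element is {64,121,43}.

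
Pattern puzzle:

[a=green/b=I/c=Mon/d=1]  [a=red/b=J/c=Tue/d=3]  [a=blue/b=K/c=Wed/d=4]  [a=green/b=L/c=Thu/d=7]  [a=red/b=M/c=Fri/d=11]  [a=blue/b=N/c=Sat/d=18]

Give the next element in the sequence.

A: repeats green → red → blue, so green, red, blue, green, red, blue → green.
B: letters move forward 1 place in the alphabet; I, J, K, L, M, N → O.
C: runs through the weekdays Mon→Sun; Mon, Tue, Wed, Thu, Fri, Sat → Sun.
D: 1, 3, 4, 7, 11, 18 → 29 (each term is the sum of the two before it).
Putting it together: [a=green/b=O/c=Sun/d=29].

[a=green/b=O/c=Sun/d=29]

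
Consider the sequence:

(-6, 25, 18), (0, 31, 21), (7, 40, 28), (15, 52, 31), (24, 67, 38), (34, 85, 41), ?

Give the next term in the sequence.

First part: differences are 6, 7, 8, … (increasing by 1 each time); -6, 0, 7, 15, 24, 34 → 45.
For the second part, differences are 6, 9, 12, … (increasing by 3 each time): 25, 31, 40, 52, 67, 85 → 106.
Third part: 18, 21, 28, 31, 38, 41 → 48 (alternating steps +3, +7, +3, +7, …).
Combining the parts gives (45, 106, 48).

(45, 106, 48)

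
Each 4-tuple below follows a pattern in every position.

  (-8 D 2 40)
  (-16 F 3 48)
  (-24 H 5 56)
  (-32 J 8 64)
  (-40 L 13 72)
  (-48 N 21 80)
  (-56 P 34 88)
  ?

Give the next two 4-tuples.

(-64 R 55 96), (-72 T 89 104)

First part goes -8, -16, -24, -32, -40, -48, -56 → -64 → -72 (−8 each step).
Letter: letters move forward 2 places in the alphabet, so D, F, H, J, L, N, P → R → T.
Third part: each term is the sum of the two before it, so 2, 3, 5, 8, 13, 21, 34 → 55 → 89.
For the fourth part, +8 each step: 40, 48, 56, 64, 72, 80, 88 → 96 → 104.
Putting the parts together: (-64 R 55 96) and then (-72 T 89 104).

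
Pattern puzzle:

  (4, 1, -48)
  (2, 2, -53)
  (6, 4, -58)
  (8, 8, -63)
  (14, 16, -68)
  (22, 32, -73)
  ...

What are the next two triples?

First value: each term is the sum of the two before it; 4, 2, 6, 8, 14, 22 → 36 → 58.
Second value goes 1, 2, 4, 8, 16, 32 → 64 → 128 (×2 each step).
For the third value, −5 each step: -48, -53, -58, -63, -68, -73 → -78 → -83.
Putting the parts together: (36, 64, -78) and then (58, 128, -83).

(36, 64, -78), (58, 128, -83)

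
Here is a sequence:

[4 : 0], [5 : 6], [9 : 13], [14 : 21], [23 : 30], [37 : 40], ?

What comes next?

First coordinate: each term is the sum of the two before it; 4, 5, 9, 14, 23, 37 → 60.
Second coordinate — differences are 6, 7, 8, … (increasing by 1 each time): 0, 6, 13, 21, 30, 40 → 51.
Combining the parts gives [60 : 51].

[60 : 51]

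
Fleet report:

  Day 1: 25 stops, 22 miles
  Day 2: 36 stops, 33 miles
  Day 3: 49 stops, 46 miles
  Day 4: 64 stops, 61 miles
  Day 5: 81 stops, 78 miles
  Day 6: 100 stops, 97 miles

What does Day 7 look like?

Stops: 25, 36, 49, 64, 81, 100 → 121 (perfect squares: 5², 6², 7², …).
Miles: always 3 less than the stops; 22, 33, 46, 61, 78, 97 → 118.
So the next record is 121 stops, 118 miles.

121 stops, 118 miles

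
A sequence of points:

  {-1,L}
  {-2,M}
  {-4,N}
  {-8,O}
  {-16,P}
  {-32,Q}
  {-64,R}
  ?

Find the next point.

{-128,S}

First part: ×2 each step; -1, -2, -4, -8, -16, -32, -64 → -128.
For the letter, letters move forward 1 place in the alphabet: L, M, N, O, P, Q, R → S.
Putting it together: {-128,S}.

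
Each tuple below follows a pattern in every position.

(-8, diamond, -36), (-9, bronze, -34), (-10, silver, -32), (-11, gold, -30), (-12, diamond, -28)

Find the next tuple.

First value goes -8, -9, -10, -11, -12 → -13 (−1 each step).
For the rank, repeats diamond → bronze → silver → gold: diamond, bronze, silver, gold, diamond → bronze.
For the third value, +2 each step: -36, -34, -32, -30, -28 → -26.
Combining the parts gives (-13, bronze, -26).

(-13, bronze, -26)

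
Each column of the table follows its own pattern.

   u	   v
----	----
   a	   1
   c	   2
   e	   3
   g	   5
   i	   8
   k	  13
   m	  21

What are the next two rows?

Column u — letters move forward 2 places in the alphabet: a, c, e, g, i, k, m → o → q.
For the column v, each term is the sum of the two before it: 1, 2, 3, 5, 8, 13, 21 → 34 → 55.
So the next two rows are o  34 and q  55.

o  34; q  55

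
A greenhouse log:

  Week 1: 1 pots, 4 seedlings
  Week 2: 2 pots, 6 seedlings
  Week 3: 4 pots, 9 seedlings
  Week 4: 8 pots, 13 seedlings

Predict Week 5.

Pots: ×2 each step; 1, 2, 4, 8 → 16.
For the seedlings, differences are 2, 3, 4, … (increasing by 1 each time): 4, 6, 9, 13 → 18.
Putting it together: 16 pots, 18 seedlings.

16 pots, 18 seedlings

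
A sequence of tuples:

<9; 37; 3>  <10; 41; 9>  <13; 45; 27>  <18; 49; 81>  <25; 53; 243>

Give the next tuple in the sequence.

<34; 57; 729>

First part — differences are 1, 3, 5, … (increasing by 2 each time): 9, 10, 13, 18, 25 → 34.
For the second part, +4 each step: 37, 41, 45, 49, 53 → 57.
Third part: 3, 9, 27, 81, 243 → 729 (×3 each step).
So the next tuple is <34; 57; 729>.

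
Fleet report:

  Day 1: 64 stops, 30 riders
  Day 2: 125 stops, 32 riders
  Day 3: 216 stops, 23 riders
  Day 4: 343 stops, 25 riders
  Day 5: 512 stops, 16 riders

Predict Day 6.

For the stops, perfect cubes: 4³, 5³, 6³, …: 64, 125, 216, 343, 512 → 729.
Riders: alternating steps +2, −9, +2, −9, …, so 30, 32, 23, 25, 16 → 18.
Combining the parts gives 729 stops, 18 riders.

729 stops, 18 riders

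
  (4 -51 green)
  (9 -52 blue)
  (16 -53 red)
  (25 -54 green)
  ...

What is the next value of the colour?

Colour goes green, blue, red, green → blue (repeats green → blue → red).

blue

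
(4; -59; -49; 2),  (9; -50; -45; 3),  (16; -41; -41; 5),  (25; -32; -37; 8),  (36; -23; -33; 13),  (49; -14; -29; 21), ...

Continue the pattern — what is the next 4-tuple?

(64; -5; -25; 34)

First value — perfect squares: 2², 3², 4², …: 4, 9, 16, 25, 36, 49 → 64.
Second value: +9 each step; -59, -50, -41, -32, -23, -14 → -5.
Third value — +4 each step: -49, -45, -41, -37, -33, -29 → -25.
Fourth value — each term is the sum of the two before it: 2, 3, 5, 8, 13, 21 → 34.
So the next 4-tuple is (64; -5; -25; 34).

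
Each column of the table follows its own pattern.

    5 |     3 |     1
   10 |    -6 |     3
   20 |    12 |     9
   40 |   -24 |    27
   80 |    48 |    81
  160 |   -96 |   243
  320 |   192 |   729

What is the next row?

640  -384  2187

For the first component, ×2 each step: 5, 10, 20, 40, 80, 160, 320 → 640.
For the second component, ×(-2) each step: 3, -6, 12, -24, 48, -96, 192 → -384.
Third component — ×3 each step: 1, 3, 9, 27, 81, 243, 729 → 2187.
Combining the parts gives 640  -384  2187.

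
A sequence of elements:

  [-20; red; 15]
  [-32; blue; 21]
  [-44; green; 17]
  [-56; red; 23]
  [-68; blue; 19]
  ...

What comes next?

[-80; green; 25]

First slot goes -20, -32, -44, -56, -68 → -80 (−12 each step).
Colour: red, blue, green, red, blue → green (repeats red → blue → green).
Third slot — alternating steps +6, −4, +6, −4, …: 15, 21, 17, 23, 19 → 25.
Combining the parts gives [-80; green; 25].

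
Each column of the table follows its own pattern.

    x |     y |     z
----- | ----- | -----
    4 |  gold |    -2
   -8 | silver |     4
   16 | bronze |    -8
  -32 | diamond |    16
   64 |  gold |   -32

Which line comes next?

-128  silver  64

Column x: ×(-2) each step, so 4, -8, 16, -32, 64 → -128.
Column y: gold, silver, bronze, diamond, gold → silver (repeats gold → silver → bronze → diamond).
For the column z, always the previous value of the column x: -2, 4, -8, 16, -32 → 64.
So the next line is -128  silver  64.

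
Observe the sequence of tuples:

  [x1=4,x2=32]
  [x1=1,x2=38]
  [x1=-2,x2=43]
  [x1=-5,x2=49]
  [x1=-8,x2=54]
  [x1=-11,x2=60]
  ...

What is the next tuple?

X1: 4, 1, -2, -5, -8, -11 → -14 (−3 each step).
For the x2, alternating steps +6, +5, +6, +5, …: 32, 38, 43, 49, 54, 60 → 65.
Putting it together: [x1=-14,x2=65].

[x1=-14,x2=65]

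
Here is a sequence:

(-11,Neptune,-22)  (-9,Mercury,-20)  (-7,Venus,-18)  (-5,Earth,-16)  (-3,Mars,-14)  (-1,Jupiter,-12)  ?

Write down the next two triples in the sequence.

First slot: +2 each step, so -11, -9, -7, -5, -3, -1 → 1 → 3.
Planet: runs through the planets Mercury→Neptune, so Neptune, Mercury, Venus, Earth, Mars, Jupiter → Saturn → Uranus.
Third slot: always 11 less than the first slot; -22, -20, -18, -16, -14, -12 → -10 → -8.
Putting the parts together: (1,Saturn,-10) and then (3,Uranus,-8).

(1,Saturn,-10), (3,Uranus,-8)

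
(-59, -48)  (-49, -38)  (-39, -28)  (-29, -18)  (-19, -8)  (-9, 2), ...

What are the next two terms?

For the first slot, +10 each step: -59, -49, -39, -29, -19, -9 → 1 → 11.
Second slot: always 11 more than the first slot, so -48, -38, -28, -18, -8, 2 → 12 → 22.
Putting the parts together: (1, 12) and then (11, 22).

(1, 12), (11, 22)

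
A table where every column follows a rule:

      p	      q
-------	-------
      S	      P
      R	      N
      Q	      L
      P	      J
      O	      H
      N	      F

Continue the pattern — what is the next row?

M  D

For the column p, letters move back 1 place in the alphabet: S, R, Q, P, O, N → M.
Column q: letters move back 2 places in the alphabet; P, N, L, J, H, F → D.
Putting it together: M  D.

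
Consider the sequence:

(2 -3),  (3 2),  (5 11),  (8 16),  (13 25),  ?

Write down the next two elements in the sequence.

(21 30), (34 39)

First part — each term is the sum of the two before it: 2, 3, 5, 8, 13 → 21 → 34.
For the second part, alternating steps +5, +9, +5, +9, …: -3, 2, 11, 16, 25 → 30 → 39.
So the next two elements are (21 30) and (34 39).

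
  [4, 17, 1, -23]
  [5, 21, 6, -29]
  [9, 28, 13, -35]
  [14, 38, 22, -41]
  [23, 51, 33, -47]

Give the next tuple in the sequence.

For the first entry, each term is the sum of the two before it: 4, 5, 9, 14, 23 → 37.
Second entry — differences are 4, 7, 10, … (increasing by 3 each time): 17, 21, 28, 38, 51 → 67.
Third entry: 1, 6, 13, 22, 33 → 46 (differences are 5, 7, 9, … (increasing by 2 each time)).
For the fourth entry, −6 each step: -23, -29, -35, -41, -47 → -53.
Putting it together: [37, 67, 46, -53].

[37, 67, 46, -53]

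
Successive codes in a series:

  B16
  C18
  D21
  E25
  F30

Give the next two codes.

G36 then H43

Letter: letters move forward 1 place in the alphabet; B, C, D, E, F → G → H.
Second component — differences are 2, 3, 4, … (increasing by 1 each time): 16, 18, 21, 25, 30 → 36 → 43.
So the next two codes are G36 and H43.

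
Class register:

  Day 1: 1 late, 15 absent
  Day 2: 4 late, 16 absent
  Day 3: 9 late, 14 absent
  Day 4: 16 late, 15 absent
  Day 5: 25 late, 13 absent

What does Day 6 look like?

For the late, perfect squares: 1², 2², 3², …: 1, 4, 9, 16, 25 → 36.
Absent: 15, 16, 14, 15, 13 → 14 (alternating steps +1, −2, +1, −2, …).
So the next record is 36 late, 14 absent.

36 late, 14 absent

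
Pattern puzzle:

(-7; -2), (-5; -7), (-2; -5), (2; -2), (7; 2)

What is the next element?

First component — differences are 2, 3, 4, … (increasing by 1 each time): -7, -5, -2, 2, 7 → 13.
For the second component, always the previous value of the first component: -2, -7, -5, -2, 2 → 7.
Putting it together: (13; 7).

(13; 7)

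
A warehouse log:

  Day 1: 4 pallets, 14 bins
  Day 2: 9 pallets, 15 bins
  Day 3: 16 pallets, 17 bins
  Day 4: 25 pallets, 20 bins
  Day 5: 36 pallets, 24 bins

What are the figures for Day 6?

49 pallets, 29 bins

Pallets: perfect squares: 2², 3², 4², …; 4, 9, 16, 25, 36 → 49.
Bins: 14, 15, 17, 20, 24 → 29 (differences are 1, 2, 3, … (increasing by 1 each time)).
Combining the parts gives 49 pallets, 29 bins.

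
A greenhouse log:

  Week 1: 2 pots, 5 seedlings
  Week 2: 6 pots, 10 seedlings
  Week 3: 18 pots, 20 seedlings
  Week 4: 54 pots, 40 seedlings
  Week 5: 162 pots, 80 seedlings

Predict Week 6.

486 pots, 160 seedlings

Pots: 2, 6, 18, 54, 162 → 486 (×3 each step).
Seedlings — ×2 each step: 5, 10, 20, 40, 80 → 160.
Putting it together: 486 pots, 160 seedlings.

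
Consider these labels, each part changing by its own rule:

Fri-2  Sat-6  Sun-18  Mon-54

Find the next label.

Day goes Fri, Sat, Sun, Mon → Tue (runs through the weekdays Mon→Sun).
Second component goes 2, 6, 18, 54 → 162 (×3 each step).
Combining the parts gives Tue-162.

Tue-162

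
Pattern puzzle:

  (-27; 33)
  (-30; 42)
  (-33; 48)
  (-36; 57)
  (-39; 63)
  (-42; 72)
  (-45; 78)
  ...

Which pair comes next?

(-48; 87)

First part: −3 each step; -27, -30, -33, -36, -39, -42, -45 → -48.
For the second part, alternating steps +9, +6, +9, +6, …: 33, 42, 48, 57, 63, 72, 78 → 87.
So the next pair is (-48; 87).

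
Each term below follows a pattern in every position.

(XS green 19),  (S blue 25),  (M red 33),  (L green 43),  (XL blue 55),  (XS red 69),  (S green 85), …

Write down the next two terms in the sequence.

(M blue 103), (L red 123)

Size goes XS, S, M, L, XL, XS, S → M → L (repeats XS → S → M → L → XL).
Colour: green, blue, red, green, blue, red, green → blue → red (repeats green → blue → red).
For the third value, differences are 6, 8, 10, … (increasing by 2 each time): 19, 25, 33, 43, 55, 69, 85 → 103 → 123.
Putting the parts together: (M blue 103) and then (L red 123).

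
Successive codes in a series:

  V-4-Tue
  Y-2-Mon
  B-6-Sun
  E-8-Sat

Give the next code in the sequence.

H-14-Fri

Letter goes V, Y, B, E → H (letters move forward 3 places in the alphabet, wrapping Z→A).
Second component: 4, 2, 6, 8 → 14 (each term is the sum of the two before it).
Day: runs backward through the weekdays Mon→Sun; Tue, Mon, Sun, Sat → Fri.
Combining the parts gives H-14-Fri.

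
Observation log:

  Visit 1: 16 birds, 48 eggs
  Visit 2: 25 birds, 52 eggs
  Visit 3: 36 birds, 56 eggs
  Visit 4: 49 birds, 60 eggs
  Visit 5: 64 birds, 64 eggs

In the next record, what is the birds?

Birds: 16, 25, 36, 49, 64 → 81 (perfect squares: 4², 5², 6², …).

81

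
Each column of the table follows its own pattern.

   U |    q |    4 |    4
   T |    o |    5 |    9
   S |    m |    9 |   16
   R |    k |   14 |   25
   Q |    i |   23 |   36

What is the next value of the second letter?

Second letter: q, o, m, k, i → g (letters move back 2 places in the alphabet).

g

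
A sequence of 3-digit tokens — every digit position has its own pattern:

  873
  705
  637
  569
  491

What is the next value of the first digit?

3

First digit: −1 each step, mod 10; 8, 7, 6, 5, 4 → 3.
Second digit goes 7, 0, 3, 6, 9 → 2 (+3 each step, mod 10).
Third digit: +2 each step, mod 10; 3, 5, 7, 9, 1 → 3.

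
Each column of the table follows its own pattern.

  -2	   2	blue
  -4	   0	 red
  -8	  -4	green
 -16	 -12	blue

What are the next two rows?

First component — ×2 each step: -2, -4, -8, -16 → -32 → -64.
Second component goes 2, 0, -4, -12 → -28 → -60 (always 4 more than the first component).
For the colour, repeats blue → red → green: blue, red, green, blue → red → green.
Putting the parts together: -32  -28  red and then -64  -60  green.

-32  -28  red; -64  -60  green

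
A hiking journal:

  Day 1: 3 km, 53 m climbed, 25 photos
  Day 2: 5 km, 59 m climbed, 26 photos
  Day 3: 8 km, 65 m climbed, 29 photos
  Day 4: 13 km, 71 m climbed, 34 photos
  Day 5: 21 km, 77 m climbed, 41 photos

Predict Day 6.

Km goes 3, 5, 8, 13, 21 → 34 (each term is the sum of the two before it).
For the m climbed, +6 each step: 53, 59, 65, 71, 77 → 83.
Photos: differences are 1, 3, 5, … (increasing by 2 each time); 25, 26, 29, 34, 41 → 50.
Putting it together: 34 km, 83 m climbed, 50 photos.

34 km, 83 m climbed, 50 photos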